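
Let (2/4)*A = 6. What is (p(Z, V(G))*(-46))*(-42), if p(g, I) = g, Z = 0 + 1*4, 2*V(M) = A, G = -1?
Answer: 7728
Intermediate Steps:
A = 12 (A = 2*6 = 12)
V(M) = 6 (V(M) = (½)*12 = 6)
Z = 4 (Z = 0 + 4 = 4)
(p(Z, V(G))*(-46))*(-42) = (4*(-46))*(-42) = -184*(-42) = 7728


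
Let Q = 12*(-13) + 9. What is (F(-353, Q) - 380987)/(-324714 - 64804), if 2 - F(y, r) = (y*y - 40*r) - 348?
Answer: 255563/194759 ≈ 1.3122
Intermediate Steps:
Q = -147 (Q = -156 + 9 = -147)
F(y, r) = 350 - y**2 + 40*r (F(y, r) = 2 - ((y*y - 40*r) - 348) = 2 - ((y**2 - 40*r) - 348) = 2 - (-348 + y**2 - 40*r) = 2 + (348 - y**2 + 40*r) = 350 - y**2 + 40*r)
(F(-353, Q) - 380987)/(-324714 - 64804) = ((350 - 1*(-353)**2 + 40*(-147)) - 380987)/(-324714 - 64804) = ((350 - 1*124609 - 5880) - 380987)/(-389518) = ((350 - 124609 - 5880) - 380987)*(-1/389518) = (-130139 - 380987)*(-1/389518) = -511126*(-1/389518) = 255563/194759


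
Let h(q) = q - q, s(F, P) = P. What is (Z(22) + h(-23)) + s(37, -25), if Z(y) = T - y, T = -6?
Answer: -53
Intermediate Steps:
h(q) = 0
Z(y) = -6 - y
(Z(22) + h(-23)) + s(37, -25) = ((-6 - 1*22) + 0) - 25 = ((-6 - 22) + 0) - 25 = (-28 + 0) - 25 = -28 - 25 = -53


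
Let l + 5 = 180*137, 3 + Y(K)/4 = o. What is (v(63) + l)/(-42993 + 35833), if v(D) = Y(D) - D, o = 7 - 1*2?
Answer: -615/179 ≈ -3.4358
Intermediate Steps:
o = 5 (o = 7 - 2 = 5)
Y(K) = 8 (Y(K) = -12 + 4*5 = -12 + 20 = 8)
v(D) = 8 - D
l = 24655 (l = -5 + 180*137 = -5 + 24660 = 24655)
(v(63) + l)/(-42993 + 35833) = ((8 - 1*63) + 24655)/(-42993 + 35833) = ((8 - 63) + 24655)/(-7160) = (-55 + 24655)*(-1/7160) = 24600*(-1/7160) = -615/179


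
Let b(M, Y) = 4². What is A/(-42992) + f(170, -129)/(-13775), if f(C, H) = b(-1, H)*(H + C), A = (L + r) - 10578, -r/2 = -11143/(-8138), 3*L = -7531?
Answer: 928505695843/3614583031800 ≈ 0.25688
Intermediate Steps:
L = -7531/3 (L = (⅓)*(-7531) = -7531/3 ≈ -2510.3)
b(M, Y) = 16
r = -11143/4069 (r = -(-22286)/(-8138) = -(-22286)*(-1)/8138 = -2*11143/8138 = -11143/4069 ≈ -2.7385)
A = -159802714/12207 (A = (-7531/3 - 11143/4069) - 10578 = -30677068/12207 - 10578 = -159802714/12207 ≈ -13091.)
f(C, H) = 16*C + 16*H (f(C, H) = 16*(H + C) = 16*(C + H) = 16*C + 16*H)
A/(-42992) + f(170, -129)/(-13775) = -159802714/12207/(-42992) + (16*170 + 16*(-129))/(-13775) = -159802714/12207*(-1/42992) + (2720 - 2064)*(-1/13775) = 79901357/262401672 + 656*(-1/13775) = 79901357/262401672 - 656/13775 = 928505695843/3614583031800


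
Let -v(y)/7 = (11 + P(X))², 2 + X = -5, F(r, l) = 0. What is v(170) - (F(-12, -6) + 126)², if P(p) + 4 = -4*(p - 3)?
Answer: -31339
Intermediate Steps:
X = -7 (X = -2 - 5 = -7)
P(p) = 8 - 4*p (P(p) = -4 - 4*(p - 3) = -4 - 4*(-3 + p) = -4 + (12 - 4*p) = 8 - 4*p)
v(y) = -15463 (v(y) = -7*(11 + (8 - 4*(-7)))² = -7*(11 + (8 + 28))² = -7*(11 + 36)² = -7*47² = -7*2209 = -15463)
v(170) - (F(-12, -6) + 126)² = -15463 - (0 + 126)² = -15463 - 1*126² = -15463 - 1*15876 = -15463 - 15876 = -31339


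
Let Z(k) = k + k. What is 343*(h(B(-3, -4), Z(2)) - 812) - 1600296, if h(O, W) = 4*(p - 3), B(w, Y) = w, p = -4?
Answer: -1888416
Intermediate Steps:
Z(k) = 2*k
h(O, W) = -28 (h(O, W) = 4*(-4 - 3) = 4*(-7) = -28)
343*(h(B(-3, -4), Z(2)) - 812) - 1600296 = 343*(-28 - 812) - 1600296 = 343*(-840) - 1600296 = -288120 - 1600296 = -1888416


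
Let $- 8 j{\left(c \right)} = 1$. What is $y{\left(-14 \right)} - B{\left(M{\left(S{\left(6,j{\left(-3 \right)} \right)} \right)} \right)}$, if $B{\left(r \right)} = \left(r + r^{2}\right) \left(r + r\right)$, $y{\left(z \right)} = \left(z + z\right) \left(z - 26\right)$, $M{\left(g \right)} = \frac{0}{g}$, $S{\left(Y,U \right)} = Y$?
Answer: $1120$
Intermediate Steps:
$j{\left(c \right)} = - \frac{1}{8}$ ($j{\left(c \right)} = \left(- \frac{1}{8}\right) 1 = - \frac{1}{8}$)
$M{\left(g \right)} = 0$
$y{\left(z \right)} = 2 z \left(-26 + z\right)$
$B{\left(r \right)} = 2 r \left(r + r^{2}\right)$ ($B{\left(r \right)} = \left(r + r^{2}\right) 2 r = 2 r \left(r + r^{2}\right)$)
$y{\left(-14 \right)} - B{\left(M{\left(S{\left(6,j{\left(-3 \right)} \right)} \right)} \right)} = 2 \left(-14\right) \left(-26 - 14\right) - 2 \cdot 0^{2} \left(1 + 0\right) = 2 \left(-14\right) \left(-40\right) - 2 \cdot 0 \cdot 1 = 1120 - 0 = 1120 + 0 = 1120$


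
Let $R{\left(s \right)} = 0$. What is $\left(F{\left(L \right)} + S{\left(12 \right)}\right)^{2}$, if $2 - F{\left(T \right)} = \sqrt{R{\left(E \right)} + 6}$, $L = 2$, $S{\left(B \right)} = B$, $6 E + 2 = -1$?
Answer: $\left(14 - \sqrt{6}\right)^{2} \approx 133.41$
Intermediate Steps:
$E = - \frac{1}{2}$ ($E = - \frac{1}{3} + \frac{1}{6} \left(-1\right) = - \frac{1}{3} - \frac{1}{6} = - \frac{1}{2} \approx -0.5$)
$F{\left(T \right)} = 2 - \sqrt{6}$ ($F{\left(T \right)} = 2 - \sqrt{0 + 6} = 2 - \sqrt{6}$)
$\left(F{\left(L \right)} + S{\left(12 \right)}\right)^{2} = \left(\left(2 - \sqrt{6}\right) + 12\right)^{2} = \left(14 - \sqrt{6}\right)^{2}$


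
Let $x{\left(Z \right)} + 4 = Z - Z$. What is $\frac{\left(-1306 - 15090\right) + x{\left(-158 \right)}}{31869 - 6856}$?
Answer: $- \frac{16400}{25013} \approx -0.65566$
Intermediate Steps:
$x{\left(Z \right)} = -4$ ($x{\left(Z \right)} = -4 + \left(Z - Z\right) = -4 + 0 = -4$)
$\frac{\left(-1306 - 15090\right) + x{\left(-158 \right)}}{31869 - 6856} = \frac{\left(-1306 - 15090\right) - 4}{31869 - 6856} = \frac{-16396 - 4}{25013} = \left(-16400\right) \frac{1}{25013} = - \frac{16400}{25013}$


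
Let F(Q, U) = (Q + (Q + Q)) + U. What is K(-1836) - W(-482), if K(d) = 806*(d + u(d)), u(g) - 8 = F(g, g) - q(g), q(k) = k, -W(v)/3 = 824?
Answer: -5910344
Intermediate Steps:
W(v) = -2472 (W(v) = -3*824 = -2472)
F(Q, U) = U + 3*Q (F(Q, U) = (Q + 2*Q) + U = 3*Q + U = U + 3*Q)
u(g) = 8 + 3*g (u(g) = 8 + ((g + 3*g) - g) = 8 + (4*g - g) = 8 + 3*g)
K(d) = 6448 + 3224*d (K(d) = 806*(d + (8 + 3*d)) = 806*(8 + 4*d) = 6448 + 3224*d)
K(-1836) - W(-482) = (6448 + 3224*(-1836)) - 1*(-2472) = (6448 - 5919264) + 2472 = -5912816 + 2472 = -5910344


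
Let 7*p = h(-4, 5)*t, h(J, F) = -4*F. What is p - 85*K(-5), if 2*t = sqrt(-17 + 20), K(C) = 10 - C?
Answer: -1275 - 10*sqrt(3)/7 ≈ -1277.5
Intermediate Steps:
h(J, F) = -4*F
t = sqrt(3)/2 (t = sqrt(-17 + 20)/2 = sqrt(3)/2 ≈ 0.86602)
p = -10*sqrt(3)/7 (p = ((-4*5)*(sqrt(3)/2))/7 = (-10*sqrt(3))/7 = -10*sqrt(3)/7 ≈ -2.4744)
p - 85*K(-5) = -10*sqrt(3)/7 - 85*(10 - 1*(-5)) = -10*sqrt(3)/7 - 85*(10 + 5) = -10*sqrt(3)/7 - 85*15 = -10*sqrt(3)/7 - 1275 = -1275 - 10*sqrt(3)/7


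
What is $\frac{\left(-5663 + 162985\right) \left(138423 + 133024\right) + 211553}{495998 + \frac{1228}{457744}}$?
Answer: $\frac{4886966090786332}{56760027435} \approx 86099.0$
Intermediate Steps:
$\frac{\left(-5663 + 162985\right) \left(138423 + 133024\right) + 211553}{495998 + \frac{1228}{457744}} = \frac{157322 \cdot 271447 + 211553}{495998 + 1228 \cdot \frac{1}{457744}} = \frac{42704584934 + 211553}{495998 + \frac{307}{114436}} = \frac{42704796487}{\frac{56760027435}{114436}} = 42704796487 \cdot \frac{114436}{56760027435} = \frac{4886966090786332}{56760027435}$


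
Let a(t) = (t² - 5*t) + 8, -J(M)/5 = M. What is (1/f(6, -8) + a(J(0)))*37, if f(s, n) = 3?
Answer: 925/3 ≈ 308.33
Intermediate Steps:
J(M) = -5*M
a(t) = 8 + t² - 5*t
(1/f(6, -8) + a(J(0)))*37 = (1/3 + (8 + (-5*0)² - (-25)*0))*37 = (⅓ + (8 + 0² - 5*0))*37 = (⅓ + (8 + 0 + 0))*37 = (⅓ + 8)*37 = (25/3)*37 = 925/3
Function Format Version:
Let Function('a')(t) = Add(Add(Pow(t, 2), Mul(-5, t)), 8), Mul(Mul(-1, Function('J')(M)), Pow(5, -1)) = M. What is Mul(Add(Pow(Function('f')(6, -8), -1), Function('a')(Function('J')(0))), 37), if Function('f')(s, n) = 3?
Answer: Rational(925, 3) ≈ 308.33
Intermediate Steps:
Function('J')(M) = Mul(-5, M)
Function('a')(t) = Add(8, Pow(t, 2), Mul(-5, t))
Mul(Add(Pow(Function('f')(6, -8), -1), Function('a')(Function('J')(0))), 37) = Mul(Add(Pow(3, -1), Add(8, Pow(Mul(-5, 0), 2), Mul(-5, Mul(-5, 0)))), 37) = Mul(Add(Rational(1, 3), Add(8, Pow(0, 2), Mul(-5, 0))), 37) = Mul(Add(Rational(1, 3), Add(8, 0, 0)), 37) = Mul(Add(Rational(1, 3), 8), 37) = Mul(Rational(25, 3), 37) = Rational(925, 3)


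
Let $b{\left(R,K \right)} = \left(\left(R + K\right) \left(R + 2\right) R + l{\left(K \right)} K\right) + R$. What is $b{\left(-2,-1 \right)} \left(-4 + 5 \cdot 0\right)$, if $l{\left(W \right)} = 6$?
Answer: $32$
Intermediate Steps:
$b{\left(R,K \right)} = R + 6 K + R \left(2 + R\right) \left(K + R\right)$ ($b{\left(R,K \right)} = \left(\left(R + K\right) \left(R + 2\right) R + 6 K\right) + R = \left(\left(K + R\right) \left(2 + R\right) R + 6 K\right) + R = \left(\left(2 + R\right) \left(K + R\right) R + 6 K\right) + R = \left(R \left(2 + R\right) \left(K + R\right) + 6 K\right) + R = \left(6 K + R \left(2 + R\right) \left(K + R\right)\right) + R = R + 6 K + R \left(2 + R\right) \left(K + R\right)$)
$b{\left(-2,-1 \right)} \left(-4 + 5 \cdot 0\right) = \left(-2 + \left(-2\right)^{3} + 2 \left(-2\right)^{2} + 6 \left(-1\right) - \left(-2\right)^{2} + 2 \left(-1\right) \left(-2\right)\right) \left(-4 + 5 \cdot 0\right) = \left(-2 - 8 + 2 \cdot 4 - 6 - 4 + 4\right) \left(-4 + 0\right) = \left(-2 - 8 + 8 - 6 - 4 + 4\right) \left(-4\right) = \left(-8\right) \left(-4\right) = 32$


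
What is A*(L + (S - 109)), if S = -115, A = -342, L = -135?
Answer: 122778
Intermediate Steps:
A*(L + (S - 109)) = -342*(-135 + (-115 - 109)) = -342*(-135 - 224) = -342*(-359) = 122778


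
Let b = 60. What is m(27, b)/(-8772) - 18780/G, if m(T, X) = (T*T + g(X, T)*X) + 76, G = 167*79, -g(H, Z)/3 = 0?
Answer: -175358525/115728996 ≈ -1.5153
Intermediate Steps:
g(H, Z) = 0 (g(H, Z) = -3*0 = 0)
G = 13193
m(T, X) = 76 + T² (m(T, X) = (T*T + 0*X) + 76 = (T² + 0) + 76 = T² + 76 = 76 + T²)
m(27, b)/(-8772) - 18780/G = (76 + 27²)/(-8772) - 18780/13193 = (76 + 729)*(-1/8772) - 18780*1/13193 = 805*(-1/8772) - 18780/13193 = -805/8772 - 18780/13193 = -175358525/115728996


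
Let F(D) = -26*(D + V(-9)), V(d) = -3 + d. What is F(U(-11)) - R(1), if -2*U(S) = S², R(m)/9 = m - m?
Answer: 1885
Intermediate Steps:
R(m) = 0 (R(m) = 9*(m - m) = 9*0 = 0)
U(S) = -S²/2
F(D) = 312 - 26*D (F(D) = -26*(D + (-3 - 9)) = -26*(D - 12) = -26*(-12 + D) = 312 - 26*D)
F(U(-11)) - R(1) = (312 - (-13)*(-11)²) - 1*0 = (312 - (-13)*121) + 0 = (312 - 26*(-121/2)) + 0 = (312 + 1573) + 0 = 1885 + 0 = 1885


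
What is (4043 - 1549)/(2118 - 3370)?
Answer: -1247/626 ≈ -1.9920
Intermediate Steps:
(4043 - 1549)/(2118 - 3370) = 2494/(-1252) = 2494*(-1/1252) = -1247/626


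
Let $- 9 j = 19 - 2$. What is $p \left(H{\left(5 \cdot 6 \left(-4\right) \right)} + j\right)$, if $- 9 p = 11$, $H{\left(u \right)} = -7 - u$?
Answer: $- \frac{11000}{81} \approx -135.8$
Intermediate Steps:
$j = - \frac{17}{9}$ ($j = - \frac{19 - 2}{9} = \left(- \frac{1}{9}\right) 17 = - \frac{17}{9} \approx -1.8889$)
$p = - \frac{11}{9}$ ($p = \left(- \frac{1}{9}\right) 11 = - \frac{11}{9} \approx -1.2222$)
$p \left(H{\left(5 \cdot 6 \left(-4\right) \right)} + j\right) = - \frac{11 \left(\left(-7 - 5 \cdot 6 \left(-4\right)\right) - \frac{17}{9}\right)}{9} = - \frac{11 \left(\left(-7 - 30 \left(-4\right)\right) - \frac{17}{9}\right)}{9} = - \frac{11 \left(\left(-7 - -120\right) - \frac{17}{9}\right)}{9} = - \frac{11 \left(\left(-7 + 120\right) - \frac{17}{9}\right)}{9} = - \frac{11 \left(113 - \frac{17}{9}\right)}{9} = \left(- \frac{11}{9}\right) \frac{1000}{9} = - \frac{11000}{81}$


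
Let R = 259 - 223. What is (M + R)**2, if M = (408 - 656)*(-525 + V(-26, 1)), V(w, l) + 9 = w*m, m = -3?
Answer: 12797039376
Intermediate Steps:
V(w, l) = -9 - 3*w (V(w, l) = -9 + w*(-3) = -9 - 3*w)
R = 36
M = 113088 (M = (408 - 656)*(-525 + (-9 - 3*(-26))) = -248*(-525 + (-9 + 78)) = -248*(-525 + 69) = -248*(-456) = 113088)
(M + R)**2 = (113088 + 36)**2 = 113124**2 = 12797039376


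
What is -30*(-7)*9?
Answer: 1890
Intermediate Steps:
-30*(-7)*9 = -10*(-21)*9 = 210*9 = 1890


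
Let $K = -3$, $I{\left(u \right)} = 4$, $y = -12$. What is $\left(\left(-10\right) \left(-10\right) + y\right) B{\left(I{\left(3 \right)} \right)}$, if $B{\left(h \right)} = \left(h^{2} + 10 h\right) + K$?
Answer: $4664$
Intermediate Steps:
$B{\left(h \right)} = -3 + h^{2} + 10 h$ ($B{\left(h \right)} = \left(h^{2} + 10 h\right) - 3 = -3 + h^{2} + 10 h$)
$\left(\left(-10\right) \left(-10\right) + y\right) B{\left(I{\left(3 \right)} \right)} = \left(\left(-10\right) \left(-10\right) - 12\right) \left(-3 + 4^{2} + 10 \cdot 4\right) = \left(100 - 12\right) \left(-3 + 16 + 40\right) = 88 \cdot 53 = 4664$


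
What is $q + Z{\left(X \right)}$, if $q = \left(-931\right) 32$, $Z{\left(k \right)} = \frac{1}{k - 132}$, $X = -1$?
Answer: $- \frac{3962337}{133} \approx -29792.0$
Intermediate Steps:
$Z{\left(k \right)} = \frac{1}{-132 + k}$
$q = -29792$
$q + Z{\left(X \right)} = -29792 + \frac{1}{-132 - 1} = -29792 + \frac{1}{-133} = -29792 - \frac{1}{133} = - \frac{3962337}{133}$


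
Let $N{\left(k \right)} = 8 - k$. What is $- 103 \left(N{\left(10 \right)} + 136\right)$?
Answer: $-13802$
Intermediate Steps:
$- 103 \left(N{\left(10 \right)} + 136\right) = - 103 \left(\left(8 - 10\right) + 136\right) = - 103 \left(-2 + 136\right) = \left(-103\right) 134 = -13802$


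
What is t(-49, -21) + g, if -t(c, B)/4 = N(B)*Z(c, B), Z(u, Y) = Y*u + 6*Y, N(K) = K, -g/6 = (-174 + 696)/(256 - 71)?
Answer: 14029488/185 ≈ 75835.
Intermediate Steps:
g = -3132/185 (g = -6*(-174 + 696)/(256 - 71) = -3132/185 ≈ -16.930)
Z(u, Y) = 6*Y + Y*u
t(c, B) = -4*B²*(6 + c) (t(c, B) = -4*B*B*(6 + c) = -4*B²*(6 + c))
t(-49, -21) + g = 4*(-21)²*(-6 - 1*(-49)) - 3132/185 = 4*441*(-6 + 49) - 3132/185 = 4*441*43 - 3132/185 = 75852 - 3132/185 = 14029488/185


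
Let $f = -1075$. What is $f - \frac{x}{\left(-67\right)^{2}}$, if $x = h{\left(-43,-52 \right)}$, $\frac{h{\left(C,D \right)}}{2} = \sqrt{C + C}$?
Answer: $-1075 - \frac{2 i \sqrt{86}}{4489} \approx -1075.0 - 0.0041317 i$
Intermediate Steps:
$h{\left(C,D \right)} = 2 \sqrt{2} \sqrt{C}$ ($h{\left(C,D \right)} = 2 \sqrt{C + C} = 2 \sqrt{2 C} = 2 \sqrt{2} \sqrt{C}$)
$x = 2 i \sqrt{86}$ ($x = 2 \sqrt{2} \sqrt{-43} = 2 \sqrt{2} i \sqrt{43} = 2 i \sqrt{86} \approx 18.547 i$)
$f - \frac{x}{\left(-67\right)^{2}} = -1075 - \frac{2 i \sqrt{86}}{\left(-67\right)^{2}} = -1075 - \frac{2 i \sqrt{86}}{4489}$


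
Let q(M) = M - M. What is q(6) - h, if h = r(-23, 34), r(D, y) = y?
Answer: -34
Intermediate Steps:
q(M) = 0
h = 34
q(6) - h = 0 - 1*34 = 0 - 34 = -34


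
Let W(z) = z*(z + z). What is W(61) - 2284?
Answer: 5158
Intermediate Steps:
W(z) = 2*z**2 (W(z) = z*(2*z) = 2*z**2)
W(61) - 2284 = 2*61**2 - 2284 = 2*3721 - 2284 = 7442 - 2284 = 5158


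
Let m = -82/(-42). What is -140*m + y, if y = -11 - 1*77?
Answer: -1084/3 ≈ -361.33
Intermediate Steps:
y = -88 (y = -11 - 77 = -88)
m = 41/21 (m = -82*(-1/42) = 41/21 ≈ 1.9524)
-140*m + y = -140*41/21 - 88 = -820/3 - 88 = -1084/3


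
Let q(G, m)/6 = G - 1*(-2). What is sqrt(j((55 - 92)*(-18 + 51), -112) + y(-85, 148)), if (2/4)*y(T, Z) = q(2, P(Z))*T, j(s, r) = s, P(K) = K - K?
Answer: 3*I*sqrt(589) ≈ 72.808*I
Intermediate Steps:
P(K) = 0
q(G, m) = 12 + 6*G (q(G, m) = 6*(G - 1*(-2)) = 6*(G + 2) = 6*(2 + G) = 12 + 6*G)
y(T, Z) = 48*T (y(T, Z) = 2*((12 + 6*2)*T) = 2*((12 + 12)*T) = 2*(24*T) = 48*T)
sqrt(j((55 - 92)*(-18 + 51), -112) + y(-85, 148)) = sqrt((55 - 92)*(-18 + 51) + 48*(-85)) = sqrt(-37*33 - 4080) = sqrt(-1221 - 4080) = sqrt(-5301) = 3*I*sqrt(589)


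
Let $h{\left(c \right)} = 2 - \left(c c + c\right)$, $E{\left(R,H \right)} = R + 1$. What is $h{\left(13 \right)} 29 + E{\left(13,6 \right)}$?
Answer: $-5206$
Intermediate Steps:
$E{\left(R,H \right)} = 1 + R$
$h{\left(c \right)} = 2 - c - c^{2}$ ($h{\left(c \right)} = 2 - \left(c^{2} + c\right) = 2 - \left(c + c^{2}\right) = 2 - c - c^{2}$)
$h{\left(13 \right)} 29 + E{\left(13,6 \right)} = \left(2 - 13 - 13^{2}\right) 29 + \left(1 + 13\right) = \left(2 - 13 - 169\right) 29 + 14 = \left(-180\right) 29 + 14 = -5220 + 14 = -5206$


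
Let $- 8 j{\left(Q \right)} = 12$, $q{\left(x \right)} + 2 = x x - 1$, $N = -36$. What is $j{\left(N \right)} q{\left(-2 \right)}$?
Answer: $- \frac{3}{2} \approx -1.5$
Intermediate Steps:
$q{\left(x \right)} = -3 + x^{2}$ ($q{\left(x \right)} = -2 + \left(x x - 1\right) = -2 + \left(x^{2} - 1\right) = -2 + \left(-1 + x^{2}\right) = -3 + x^{2}$)
$j{\left(Q \right)} = - \frac{3}{2}$ ($j{\left(Q \right)} = \left(- \frac{1}{8}\right) 12 = - \frac{3}{2}$)
$j{\left(N \right)} q{\left(-2 \right)} = - \frac{3 \left(-3 + \left(-2\right)^{2}\right)}{2} = - \frac{3 \left(-3 + 4\right)}{2} = \left(- \frac{3}{2}\right) 1 = - \frac{3}{2}$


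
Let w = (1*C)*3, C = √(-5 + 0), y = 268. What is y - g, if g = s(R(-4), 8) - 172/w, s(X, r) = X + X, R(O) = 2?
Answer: 264 - 172*I*√5/15 ≈ 264.0 - 25.64*I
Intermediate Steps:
C = I*√5 (C = √(-5) = I*√5 ≈ 2.2361*I)
w = 3*I*√5 (w = (1*(I*√5))*3 = (I*√5)*3 = 3*I*√5 ≈ 6.7082*I)
s(X, r) = 2*X
g = 4 + 172*I*√5/15 (g = 2*2 - 172*(-I*√5/15) = 4 - (-172)*I*√5/15 = 4 + 172*I*√5/15 ≈ 4.0 + 25.64*I)
y - g = 268 - (4 + 172*I*√5/15) = 268 + (-4 - 172*I*√5/15) = 264 - 172*I*√5/15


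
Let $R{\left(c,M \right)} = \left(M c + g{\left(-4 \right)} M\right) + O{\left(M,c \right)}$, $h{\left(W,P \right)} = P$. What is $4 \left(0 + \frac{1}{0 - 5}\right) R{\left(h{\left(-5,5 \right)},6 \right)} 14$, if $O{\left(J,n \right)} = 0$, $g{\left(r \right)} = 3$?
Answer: $- \frac{2688}{5} \approx -537.6$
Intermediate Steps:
$R{\left(c,M \right)} = 3 M + M c$ ($R{\left(c,M \right)} = \left(M c + 3 M\right) + 0 = \left(3 M + M c\right) + 0 = 3 M + M c$)
$4 \left(0 + \frac{1}{0 - 5}\right) R{\left(h{\left(-5,5 \right)},6 \right)} 14 = 4 \left(0 + \frac{1}{0 - 5}\right) 6 \left(3 + 5\right) 14 = 4 \left(0 + \frac{1}{-5}\right) 6 \cdot 8 \cdot 14 = 4 \left(0 - \frac{1}{5}\right) 48 \cdot 14 = 4 \left(- \frac{1}{5}\right) 48 \cdot 14 = \left(- \frac{4}{5}\right) 48 \cdot 14 = \left(- \frac{192}{5}\right) 14 = - \frac{2688}{5}$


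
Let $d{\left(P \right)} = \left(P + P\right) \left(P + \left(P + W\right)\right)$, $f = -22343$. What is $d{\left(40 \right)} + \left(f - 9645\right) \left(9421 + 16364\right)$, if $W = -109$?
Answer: $-824812900$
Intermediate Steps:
$d{\left(P \right)} = 2 P \left(-109 + 2 P\right)$ ($d{\left(P \right)} = \left(P + P\right) \left(P + \left(P - 109\right)\right) = 2 P \left(P + \left(-109 + P\right)\right) = 2 P \left(-109 + 2 P\right)$)
$d{\left(40 \right)} + \left(f - 9645\right) \left(9421 + 16364\right) = 2 \cdot 40 \left(-109 + 2 \cdot 40\right) + \left(-22343 - 9645\right) \left(9421 + 16364\right) = 2 \cdot 40 \left(-109 + 80\right) - 824810580 = 2 \cdot 40 \left(-29\right) - 824810580 = -2320 - 824810580 = -824812900$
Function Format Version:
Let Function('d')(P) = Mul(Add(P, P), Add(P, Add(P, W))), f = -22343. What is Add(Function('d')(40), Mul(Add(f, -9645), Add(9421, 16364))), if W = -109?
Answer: -824812900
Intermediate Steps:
Function('d')(P) = Mul(2, P, Add(-109, Mul(2, P))) (Function('d')(P) = Mul(Add(P, P), Add(P, Add(P, -109))) = Mul(Mul(2, P), Add(P, Add(-109, P))) = Mul(Mul(2, P), Add(-109, Mul(2, P))) = Mul(2, P, Add(-109, Mul(2, P))))
Add(Function('d')(40), Mul(Add(f, -9645), Add(9421, 16364))) = Add(Mul(2, 40, Add(-109, Mul(2, 40))), Mul(Add(-22343, -9645), Add(9421, 16364))) = Add(Mul(2, 40, Add(-109, 80)), Mul(-31988, 25785)) = Add(Mul(2, 40, -29), -824810580) = Add(-2320, -824810580) = -824812900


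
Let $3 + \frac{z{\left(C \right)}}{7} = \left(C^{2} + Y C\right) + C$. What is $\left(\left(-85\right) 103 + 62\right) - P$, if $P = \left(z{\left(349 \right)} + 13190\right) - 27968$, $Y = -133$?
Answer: $-524025$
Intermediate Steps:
$z{\left(C \right)} = -21 - 924 C + 7 C^{2}$ ($z{\left(C \right)} = -21 + 7 \left(\left(C^{2} - 133 C\right) + C\right) = -21 + 7 \left(C^{2} - 132 C\right) = -21 + \left(- 924 C + 7 C^{2}\right) = -21 - 924 C + 7 C^{2}$)
$P = 515332$ ($P = \left(\left(-21 - 322476 + 7 \cdot 349^{2}\right) + 13190\right) - 27968 = \left(\left(-21 - 322476 + 7 \cdot 121801\right) + 13190\right) - 27968 = \left(\left(-21 - 322476 + 852607\right) + 13190\right) - 27968 = \left(530110 + 13190\right) - 27968 = 543300 - 27968 = 515332$)
$\left(\left(-85\right) 103 + 62\right) - P = \left(\left(-85\right) 103 + 62\right) - 515332 = \left(-8755 + 62\right) - 515332 = -8693 - 515332 = -524025$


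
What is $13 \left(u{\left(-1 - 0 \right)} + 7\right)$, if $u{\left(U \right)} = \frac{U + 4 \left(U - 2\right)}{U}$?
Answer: $260$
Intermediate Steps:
$u{\left(U \right)} = \frac{-8 + 5 U}{U}$ ($u{\left(U \right)} = \frac{U + 4 \left(-2 + U\right)}{U} = \frac{U + \left(-8 + 4 U\right)}{U} = \frac{-8 + 5 U}{U}$)
$13 \left(u{\left(-1 - 0 \right)} + 7\right) = 13 \left(\left(5 - \frac{8}{-1 - 0}\right) + 7\right) = 13 \left(\left(5 - \frac{8}{-1 + 0}\right) + 7\right) = 13 \left(\left(5 - \frac{8}{-1}\right) + 7\right) = 13 \left(\left(5 - -8\right) + 7\right) = 13 \left(\left(5 + 8\right) + 7\right) = 13 \left(13 + 7\right) = 13 \cdot 20 = 260$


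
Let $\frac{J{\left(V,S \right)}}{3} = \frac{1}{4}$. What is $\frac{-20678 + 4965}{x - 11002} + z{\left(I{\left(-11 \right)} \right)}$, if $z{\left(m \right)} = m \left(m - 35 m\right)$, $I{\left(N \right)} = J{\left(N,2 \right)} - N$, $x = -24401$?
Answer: $- \frac{1329363155}{283224} \approx -4693.7$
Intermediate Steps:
$J{\left(V,S \right)} = \frac{3}{4}$
$I{\left(N \right)} = \frac{3}{4} - N$
$z{\left(m \right)} = - 34 m^{2}$ ($z{\left(m \right)} = m \left(- 34 m\right) = - 34 m^{2}$)
$\frac{-20678 + 4965}{x - 11002} + z{\left(I{\left(-11 \right)} \right)} = \frac{-20678 + 4965}{-24401 - 11002} - 34 \left(\frac{3}{4} - -11\right)^{2} = - \frac{15713}{-35403} - 34 \left(\frac{3}{4} + 11\right)^{2} = \left(-15713\right) \left(- \frac{1}{35403}\right) - 34 \left(\frac{47}{4}\right)^{2} = \frac{15713}{35403} - \frac{37553}{8} = - \frac{1329363155}{283224}$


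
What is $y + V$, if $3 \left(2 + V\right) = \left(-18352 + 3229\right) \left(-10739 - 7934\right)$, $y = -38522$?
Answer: $94092069$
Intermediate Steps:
$V = 94130591$ ($V = -2 + \frac{\left(-18352 + 3229\right) \left(-10739 - 7934\right)}{3} = -2 + \frac{\left(-15123\right) \left(-18673\right)}{3} = -2 + \frac{1}{3} \cdot 282391779 = -2 + 94130593 = 94130591$)
$y + V = -38522 + 94130591 = 94092069$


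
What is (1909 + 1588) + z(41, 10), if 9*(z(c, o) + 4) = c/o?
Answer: 314411/90 ≈ 3493.5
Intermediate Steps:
z(c, o) = -4 + c/(9*o) (z(c, o) = -4 + (c/o)/9 = -4 + c/(9*o))
(1909 + 1588) + z(41, 10) = (1909 + 1588) + (-4 + (1/9)*41/10) = 3497 + (-4 + (1/9)*41*(1/10)) = 3497 + (-4 + 41/90) = 3497 - 319/90 = 314411/90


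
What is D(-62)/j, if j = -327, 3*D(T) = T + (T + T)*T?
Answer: -2542/327 ≈ -7.7737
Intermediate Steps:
D(T) = T/3 + 2*T**2/3 (D(T) = (T + (T + T)*T)/3 = (T + (2*T)*T)/3 = (T + 2*T**2)/3 = T/3 + 2*T**2/3)
D(-62)/j = ((1/3)*(-62)*(1 + 2*(-62)))/(-327) = ((1/3)*(-62)*(1 - 124))*(-1/327) = ((1/3)*(-62)*(-123))*(-1/327) = 2542*(-1/327) = -2542/327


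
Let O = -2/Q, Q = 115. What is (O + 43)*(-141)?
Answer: -696963/115 ≈ -6060.5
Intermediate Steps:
O = -2/115 ≈ -0.017391
(O + 43)*(-141) = (-2/115 + 43)*(-141) = (4943/115)*(-141) = -696963/115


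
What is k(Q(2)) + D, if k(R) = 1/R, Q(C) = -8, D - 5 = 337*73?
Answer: 196847/8 ≈ 24606.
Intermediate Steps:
D = 24606 (D = 5 + 337*73 = 5 + 24601 = 24606)
k(Q(2)) + D = 1/(-8) + 24606 = -⅛ + 24606 = 196847/8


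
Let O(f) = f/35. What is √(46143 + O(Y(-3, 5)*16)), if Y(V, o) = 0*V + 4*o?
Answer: √2261455/7 ≈ 214.83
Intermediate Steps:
Y(V, o) = 4*o (Y(V, o) = 0 + 4*o = 4*o)
O(f) = f/35 (O(f) = f*(1/35) = f/35)
√(46143 + O(Y(-3, 5)*16)) = √(46143 + ((4*5)*16)/35) = √(46143 + (20*16)/35) = √(46143 + (1/35)*320) = √(46143 + 64/7) = √(323065/7) = √2261455/7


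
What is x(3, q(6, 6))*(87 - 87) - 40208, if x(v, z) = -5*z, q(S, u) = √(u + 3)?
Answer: -40208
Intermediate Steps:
q(S, u) = √(3 + u)
x(3, q(6, 6))*(87 - 87) - 40208 = (-5*√(3 + 6))*(87 - 87) - 40208 = -5*√9*0 - 40208 = -5*3*0 - 40208 = -15*0 - 40208 = 0 - 40208 = -40208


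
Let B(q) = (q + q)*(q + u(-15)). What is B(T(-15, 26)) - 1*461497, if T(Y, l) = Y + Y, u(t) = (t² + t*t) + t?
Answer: -485797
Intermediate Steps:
u(t) = t + 2*t² (u(t) = (t² + t²) + t = 2*t² + t = t + 2*t²)
T(Y, l) = 2*Y
B(q) = 2*q*(435 + q) (B(q) = (q + q)*(q - 15*(1 + 2*(-15))) = (2*q)*(q - 15*(1 - 30)) = (2*q)*(q - 15*(-29)) = (2*q)*(q + 435) = (2*q)*(435 + q) = 2*q*(435 + q))
B(T(-15, 26)) - 1*461497 = 2*(2*(-15))*(435 + 2*(-15)) - 1*461497 = 2*(-30)*(435 - 30) - 461497 = 2*(-30)*405 - 461497 = -24300 - 461497 = -485797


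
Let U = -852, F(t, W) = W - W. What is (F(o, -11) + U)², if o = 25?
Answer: 725904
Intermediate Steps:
F(t, W) = 0
(F(o, -11) + U)² = (0 - 852)² = (-852)² = 725904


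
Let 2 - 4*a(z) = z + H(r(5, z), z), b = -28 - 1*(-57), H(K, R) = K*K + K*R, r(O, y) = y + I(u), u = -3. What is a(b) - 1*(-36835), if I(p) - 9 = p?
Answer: 145073/4 ≈ 36268.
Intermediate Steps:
I(p) = 9 + p
r(O, y) = 6 + y (r(O, y) = y + (9 - 3) = y + 6 = 6 + y)
H(K, R) = K² + K*R
b = 29 (b = -28 + 57 = 29)
a(z) = ½ - z/4 - (6 + z)*(6 + 2*z)/4 (a(z) = ½ - (z + (6 + z)*((6 + z) + z))/4 = ½ - (z + (6 + z)*(6 + 2*z))/4 = ½ + (-z/4 - (6 + z)*(6 + 2*z)/4) = ½ - z/4 - (6 + z)*(6 + 2*z)/4)
a(b) - 1*(-36835) = (½ - ¼*29 - (3 + 29)*(6 + 29)/2) - 1*(-36835) = (½ - 29/4 - ½*32*35) + 36835 = (½ - 29/4 - 560) + 36835 = -2267/4 + 36835 = 145073/4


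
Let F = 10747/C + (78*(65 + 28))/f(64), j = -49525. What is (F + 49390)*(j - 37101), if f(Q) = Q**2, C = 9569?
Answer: -41925596091178587/9798656 ≈ -4.2787e+9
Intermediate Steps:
F = 56716619/19597312 (F = 10747/9569 + (78*(65 + 28))/(64**2) = 10747*(1/9569) + (78*93)/4096 = 10747/9569 + 7254*(1/4096) = 10747/9569 + 3627/2048 = 56716619/19597312 ≈ 2.8941)
(F + 49390)*(j - 37101) = (56716619/19597312 + 49390)*(-49525 - 37101) = (967967956299/19597312)*(-86626) = -41925596091178587/9798656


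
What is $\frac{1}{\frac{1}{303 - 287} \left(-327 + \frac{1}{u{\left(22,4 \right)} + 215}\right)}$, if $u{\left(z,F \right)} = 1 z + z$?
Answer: $- \frac{1036}{21173} \approx -0.04893$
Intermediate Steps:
$u{\left(z,F \right)} = 2 z$ ($u{\left(z,F \right)} = z + z = 2 z$)
$\frac{1}{\frac{1}{303 - 287} \left(-327 + \frac{1}{u{\left(22,4 \right)} + 215}\right)} = \frac{1}{\frac{1}{303 - 287} \left(-327 + \frac{1}{2 \cdot 22 + 215}\right)} = \frac{1}{\frac{1}{16} \left(-327 + \frac{1}{44 + 215}\right)} = \frac{1}{\frac{1}{16} \left(-327 + \frac{1}{259}\right)} = \frac{1}{\frac{1}{16} \left(- \frac{84692}{259}\right)} = \frac{1}{- \frac{21173}{1036}} = - \frac{1036}{21173}$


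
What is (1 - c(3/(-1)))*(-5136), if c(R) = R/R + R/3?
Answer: -5136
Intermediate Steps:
c(R) = 1 + R/3 (c(R) = 1 + R*(1/3) = 1 + R/3)
(1 - c(3/(-1)))*(-5136) = (1 - (1 + (3/(-1))/3))*(-5136) = (1 - (1 + (3*(-1))/3))*(-5136) = (1 - (1 + (1/3)*(-3)))*(-5136) = (1 - (1 - 1))*(-5136) = (1 - 1*0)*(-5136) = (1 + 0)*(-5136) = 1*(-5136) = -5136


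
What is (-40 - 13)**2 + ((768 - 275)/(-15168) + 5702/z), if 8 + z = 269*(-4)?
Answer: 11524717565/4110528 ≈ 2803.7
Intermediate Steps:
z = -1084 (z = -8 + 269*(-4) = -8 - 1076 = -1084)
(-40 - 13)**2 + ((768 - 275)/(-15168) + 5702/z) = (-40 - 13)**2 + ((768 - 275)/(-15168) + 5702/(-1084)) = (-53)**2 + (493*(-1/15168) + 5702*(-1/1084)) = 2809 + (-493/15168 - 2851/542) = 2809 - 21755587/4110528 = 11524717565/4110528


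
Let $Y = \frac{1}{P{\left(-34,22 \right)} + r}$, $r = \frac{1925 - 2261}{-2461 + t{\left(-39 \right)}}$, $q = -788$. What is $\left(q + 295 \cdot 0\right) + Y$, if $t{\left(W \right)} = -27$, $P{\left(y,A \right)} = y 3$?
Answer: $- \frac{24964151}{31680} \approx -788.01$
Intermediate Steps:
$P{\left(y,A \right)} = 3 y$
$r = \frac{42}{311}$ ($r = \frac{1925 - 2261}{-2461 - 27} = - \frac{336}{-2488} = \left(-336\right) \left(- \frac{1}{2488}\right) = \frac{42}{311} \approx 0.13505$)
$Y = - \frac{311}{31680}$ ($Y = \frac{1}{3 \left(-34\right) + \frac{42}{311}} = \frac{1}{-102 + \frac{42}{311}} = \frac{1}{- \frac{31680}{311}} = - \frac{311}{31680} \approx -0.0098169$)
$\left(q + 295 \cdot 0\right) + Y = \left(-788 + 295 \cdot 0\right) - \frac{311}{31680} = \left(-788 + 0\right) - \frac{311}{31680} = -788 - \frac{311}{31680} = - \frac{24964151}{31680}$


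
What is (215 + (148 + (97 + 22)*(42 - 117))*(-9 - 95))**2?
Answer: 833610998529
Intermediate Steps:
(215 + (148 + (97 + 22)*(42 - 117))*(-9 - 95))**2 = (215 + (148 + 119*(-75))*(-104))**2 = (215 + (148 - 8925)*(-104))**2 = (215 - 8777*(-104))**2 = (215 + 912808)**2 = 913023**2 = 833610998529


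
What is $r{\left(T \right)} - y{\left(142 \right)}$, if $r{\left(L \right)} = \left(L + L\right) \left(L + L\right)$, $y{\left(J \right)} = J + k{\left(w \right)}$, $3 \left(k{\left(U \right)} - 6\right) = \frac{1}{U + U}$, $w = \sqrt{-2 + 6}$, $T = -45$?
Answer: $\frac{95423}{12} \approx 7951.9$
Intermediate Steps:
$w = 2$ ($w = \sqrt{4} = 2$)
$k{\left(U \right)} = 6 + \frac{1}{6 U}$ ($k{\left(U \right)} = 6 + \frac{1}{3 \left(U + U\right)} = 6 + \frac{1}{3 \cdot 2 U} = 6 + \frac{\frac{1}{2} \frac{1}{U}}{3} = 6 + \frac{1}{6 U}$)
$y{\left(J \right)} = \frac{73}{12} + J$ ($y{\left(J \right)} = J + \left(6 + \frac{1}{6 \cdot 2}\right) = J + \left(6 + \frac{1}{6} \cdot \frac{1}{2}\right) = J + \left(6 + \frac{1}{12}\right) = J + \frac{73}{12} = \frac{73}{12} + J$)
$r{\left(L \right)} = 4 L^{2}$ ($r{\left(L \right)} = 2 L 2 L = 4 L^{2}$)
$r{\left(T \right)} - y{\left(142 \right)} = 4 \left(-45\right)^{2} - \left(\frac{73}{12} + 142\right) = 4 \cdot 2025 - \frac{1777}{12} = 8100 - \frac{1777}{12} = \frac{95423}{12}$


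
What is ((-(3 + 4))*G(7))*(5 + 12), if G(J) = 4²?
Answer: -1904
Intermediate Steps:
G(J) = 16
((-(3 + 4))*G(7))*(5 + 12) = (-(3 + 4)*16)*(5 + 12) = (-1*7*16)*17 = -7*16*17 = -112*17 = -1904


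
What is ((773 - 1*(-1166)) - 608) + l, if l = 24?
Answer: 1355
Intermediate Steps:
((773 - 1*(-1166)) - 608) + l = ((773 - 1*(-1166)) - 608) + 24 = ((773 + 1166) - 608) + 24 = (1939 - 608) + 24 = 1331 + 24 = 1355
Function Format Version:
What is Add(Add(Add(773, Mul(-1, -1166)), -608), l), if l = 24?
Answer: 1355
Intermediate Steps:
Add(Add(Add(773, Mul(-1, -1166)), -608), l) = Add(Add(Add(773, Mul(-1, -1166)), -608), 24) = Add(Add(Add(773, 1166), -608), 24) = Add(Add(1939, -608), 24) = Add(1331, 24) = 1355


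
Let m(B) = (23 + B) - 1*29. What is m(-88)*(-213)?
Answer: 20022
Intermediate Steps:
m(B) = -6 + B (m(B) = (23 + B) - 29 = -6 + B)
m(-88)*(-213) = (-6 - 88)*(-213) = -94*(-213) = 20022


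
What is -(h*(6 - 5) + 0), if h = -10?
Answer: 10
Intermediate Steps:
-(h*(6 - 5) + 0) = -(-10*(6 - 5) + 0) = -(-10*1 + 0) = -(-10 + 0) = -1*(-10) = 10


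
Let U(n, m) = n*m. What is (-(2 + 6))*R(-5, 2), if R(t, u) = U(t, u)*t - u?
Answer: -384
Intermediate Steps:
U(n, m) = m*n
R(t, u) = -u + u*t² (R(t, u) = (u*t)*t - u = (t*u)*t - u = u*t² - u = -u + u*t²)
(-(2 + 6))*R(-5, 2) = (-(2 + 6))*(2*(-1 + (-5)²)) = (-1*8)*(2*(-1 + 25)) = -16*24 = -8*48 = -384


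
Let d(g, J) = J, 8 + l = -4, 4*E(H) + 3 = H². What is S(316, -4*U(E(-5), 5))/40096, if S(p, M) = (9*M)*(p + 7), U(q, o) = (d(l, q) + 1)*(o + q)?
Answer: -113373/5728 ≈ -19.793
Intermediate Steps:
E(H) = -¾ + H²/4
l = -12 (l = -8 - 4 = -12)
U(q, o) = (1 + q)*(o + q) (U(q, o) = (q + 1)*(o + q) = (1 + q)*(o + q))
S(p, M) = 9*M*(7 + p) (S(p, M) = (9*M)*(7 + p) = 9*M*(7 + p))
S(316, -4*U(E(-5), 5))/40096 = (9*(-4*(5 + (-¾ + (¼)*(-5)²) + (-¾ + (¼)*(-5)²)² + 5*(-¾ + (¼)*(-5)²)))*(7 + 316))/40096 = (9*(-4*(5 + (-¾ + (¼)*25) + (-¾ + (¼)*25)² + 5*(-¾ + (¼)*25)))*323)*(1/40096) = (9*(-4*(5 + (-¾ + 25/4) + (-¾ + 25/4)² + 5*(-¾ + 25/4)))*323)*(1/40096) = (9*(-4*(5 + 11/2 + (11/2)² + 5*(11/2)))*323)*(1/40096) = (9*(-4*(5 + 11/2 + 121/4 + 55/2))*323)*(1/40096) = (9*(-4*273/4)*323)*(1/40096) = (9*(-273)*323)*(1/40096) = -793611*1/40096 = -113373/5728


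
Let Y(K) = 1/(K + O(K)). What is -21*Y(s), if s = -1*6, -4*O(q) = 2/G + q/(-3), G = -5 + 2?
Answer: 63/19 ≈ 3.3158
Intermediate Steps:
G = -3
O(q) = ⅙ + q/12 (O(q) = -(2/(-3) + q/(-3))/4 = -(2*(-⅓) + q*(-⅓))/4 = -(-⅔ - q/3)/4 = ⅙ + q/12)
s = -6
Y(K) = 1/(⅙ + 13*K/12) (Y(K) = 1/(K + (⅙ + K/12)) = 1/(⅙ + 13*K/12))
-21*Y(s) = -252/(2 + 13*(-6)) = -252/(2 - 78) = -252/(-76) = -252*(-1)/76 = -21*(-3/19) = 63/19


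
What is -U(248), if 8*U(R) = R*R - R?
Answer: -7657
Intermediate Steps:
U(R) = -R/8 + R**2/8 (U(R) = (R*R - R)/8 = (R**2 - R)/8 = -R/8 + R**2/8)
-U(248) = -248*(-1 + 248)/8 = -248*247/8 = -1*7657 = -7657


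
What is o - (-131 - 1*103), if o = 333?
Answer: 567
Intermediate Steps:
o - (-131 - 1*103) = 333 - (-131 - 1*103) = 333 - (-131 - 103) = 333 - 1*(-234) = 333 + 234 = 567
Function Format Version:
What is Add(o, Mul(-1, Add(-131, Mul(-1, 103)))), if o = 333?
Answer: 567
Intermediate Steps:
Add(o, Mul(-1, Add(-131, Mul(-1, 103)))) = Add(333, Mul(-1, Add(-131, Mul(-1, 103)))) = Add(333, Mul(-1, Add(-131, -103))) = Add(333, Mul(-1, -234)) = Add(333, 234) = 567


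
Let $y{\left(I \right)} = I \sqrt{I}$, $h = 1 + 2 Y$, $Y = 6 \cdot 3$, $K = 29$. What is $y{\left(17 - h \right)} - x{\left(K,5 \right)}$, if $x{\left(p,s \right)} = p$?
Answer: $-29 - 40 i \sqrt{5} \approx -29.0 - 89.443 i$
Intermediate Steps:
$Y = 18$
$h = 37$ ($h = 1 + 2 \cdot 18 = 1 + 36 = 37$)
$y{\left(I \right)} = I^{\frac{3}{2}}$
$y{\left(17 - h \right)} - x{\left(K,5 \right)} = \left(17 - 37\right)^{\frac{3}{2}} - 29 = \left(-20\right)^{\frac{3}{2}} - 29 = - 40 i \sqrt{5} - 29 = -29 - 40 i \sqrt{5}$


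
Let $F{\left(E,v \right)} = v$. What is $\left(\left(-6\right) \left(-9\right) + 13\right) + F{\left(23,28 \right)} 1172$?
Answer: $32883$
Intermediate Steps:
$\left(\left(-6\right) \left(-9\right) + 13\right) + F{\left(23,28 \right)} 1172 = \left(\left(-6\right) \left(-9\right) + 13\right) + 28 \cdot 1172 = \left(54 + 13\right) + 32816 = 67 + 32816 = 32883$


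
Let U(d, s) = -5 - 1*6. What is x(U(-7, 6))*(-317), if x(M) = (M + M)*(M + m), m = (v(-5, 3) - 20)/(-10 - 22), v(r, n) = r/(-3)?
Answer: -3490487/48 ≈ -72719.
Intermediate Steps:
U(d, s) = -11 (U(d, s) = -5 - 6 = -11)
v(r, n) = -r/3 (v(r, n) = r*(-⅓) = -r/3)
m = 55/96 (m = (-⅓*(-5) - 20)/(-10 - 22) = (5/3 - 20)/(-32) = -55/3*(-1/32) = 55/96 ≈ 0.57292)
x(M) = 2*M*(55/96 + M) (x(M) = (M + M)*(M + 55/96) = (2*M)*(55/96 + M) = 2*M*(55/96 + M))
x(U(-7, 6))*(-317) = ((1/48)*(-11)*(55 + 96*(-11)))*(-317) = ((1/48)*(-11)*(55 - 1056))*(-317) = ((1/48)*(-11)*(-1001))*(-317) = (11011/48)*(-317) = -3490487/48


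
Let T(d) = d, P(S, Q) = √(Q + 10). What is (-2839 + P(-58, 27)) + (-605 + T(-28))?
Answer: -3472 + √37 ≈ -3465.9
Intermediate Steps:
P(S, Q) = √(10 + Q)
(-2839 + P(-58, 27)) + (-605 + T(-28)) = (-2839 + √(10 + 27)) + (-605 - 28) = (-2839 + √37) - 633 = -3472 + √37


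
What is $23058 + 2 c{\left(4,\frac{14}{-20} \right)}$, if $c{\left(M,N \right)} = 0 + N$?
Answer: $\frac{115283}{5} \approx 23057.0$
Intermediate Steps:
$c{\left(M,N \right)} = N$
$23058 + 2 c{\left(4,\frac{14}{-20} \right)} = 23058 + 2 \frac{14}{-20} = 23058 + 2 \cdot 14 \left(- \frac{1}{20}\right) = 23058 + 2 \left(- \frac{7}{10}\right) = 23058 - \frac{7}{5} = \frac{115283}{5}$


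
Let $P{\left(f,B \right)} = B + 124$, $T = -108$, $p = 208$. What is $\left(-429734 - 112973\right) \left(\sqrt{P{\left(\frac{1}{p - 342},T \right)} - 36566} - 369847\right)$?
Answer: $200718555829 - 2713535 i \sqrt{1462} \approx 2.0072 \cdot 10^{11} - 1.0376 \cdot 10^{8} i$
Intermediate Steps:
$P{\left(f,B \right)} = 124 + B$
$\left(-429734 - 112973\right) \left(\sqrt{P{\left(\frac{1}{p - 342},T \right)} - 36566} - 369847\right) = \left(-429734 - 112973\right) \left(\sqrt{\left(124 - 108\right) - 36566} - 369847\right) = - 542707 \left(\sqrt{16 - 36566} - 369847\right) = - 542707 \left(\sqrt{-36550} - 369847\right) = - 542707 \left(5 i \sqrt{1462} - 369847\right) = - 542707 \left(-369847 + 5 i \sqrt{1462}\right) = 200718555829 - 2713535 i \sqrt{1462}$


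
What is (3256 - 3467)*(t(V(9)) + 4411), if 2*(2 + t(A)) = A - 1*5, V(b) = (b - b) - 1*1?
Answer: -929666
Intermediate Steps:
V(b) = -1 (V(b) = 0 - 1 = -1)
t(A) = -9/2 + A/2 (t(A) = -2 + (A - 1*5)/2 = -2 + (A - 5)/2 = -2 + (-5 + A)/2 = -2 + (-5/2 + A/2) = -9/2 + A/2)
(3256 - 3467)*(t(V(9)) + 4411) = (3256 - 3467)*((-9/2 + (1/2)*(-1)) + 4411) = -211*((-9/2 - 1/2) + 4411) = -211*(-5 + 4411) = -211*4406 = -929666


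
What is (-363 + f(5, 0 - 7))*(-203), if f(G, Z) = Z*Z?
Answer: 63742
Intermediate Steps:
f(G, Z) = Z²
(-363 + f(5, 0 - 7))*(-203) = (-363 + (0 - 7)²)*(-203) = (-363 + (-7)²)*(-203) = (-363 + 49)*(-203) = -314*(-203) = 63742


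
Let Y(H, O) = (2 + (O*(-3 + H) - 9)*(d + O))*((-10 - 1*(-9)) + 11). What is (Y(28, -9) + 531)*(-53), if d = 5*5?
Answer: 1955117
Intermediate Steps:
d = 25
Y(H, O) = 20 + 10*(-9 + O*(-3 + H))*(25 + O) (Y(H, O) = (2 + (O*(-3 + H) - 9)*(25 + O))*((-10 - 1*(-9)) + 11) = (2 + (-9 + O*(-3 + H))*(25 + O))*((-10 + 9) + 11) = (2 + (-9 + O*(-3 + H))*(25 + O))*(-1 + 11) = (2 + (-9 + O*(-3 + H))*(25 + O))*10 = 20 + 10*(-9 + O*(-3 + H))*(25 + O))
(Y(28, -9) + 531)*(-53) = ((-2230 - 840*(-9) - 30*(-9)² + 10*28*(-9)² + 250*28*(-9)) + 531)*(-53) = ((-2230 + 7560 - 30*81 + 10*28*81 - 63000) + 531)*(-53) = ((-2230 + 7560 - 2430 + 22680 - 63000) + 531)*(-53) = (-37420 + 531)*(-53) = -36889*(-53) = 1955117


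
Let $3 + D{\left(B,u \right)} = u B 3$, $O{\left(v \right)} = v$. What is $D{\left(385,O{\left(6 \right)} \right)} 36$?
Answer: $249372$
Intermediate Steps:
$D{\left(B,u \right)} = -3 + 3 B u$ ($D{\left(B,u \right)} = -3 + u B 3 = -3 + B u 3 = -3 + 3 B u$)
$D{\left(385,O{\left(6 \right)} \right)} 36 = \left(-3 + 3 \cdot 385 \cdot 6\right) 36 = \left(-3 + 6930\right) 36 = 6927 \cdot 36 = 249372$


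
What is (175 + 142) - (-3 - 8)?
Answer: 328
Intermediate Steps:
(175 + 142) - (-3 - 8) = 317 - 1*(-11) = 317 + 11 = 328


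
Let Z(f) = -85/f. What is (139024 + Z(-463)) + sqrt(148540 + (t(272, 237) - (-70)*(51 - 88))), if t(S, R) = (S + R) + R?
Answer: 64368197/463 + 2*sqrt(36674) ≈ 1.3941e+5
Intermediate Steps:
t(S, R) = S + 2*R (t(S, R) = (R + S) + R = S + 2*R)
(139024 + Z(-463)) + sqrt(148540 + (t(272, 237) - (-70)*(51 - 88))) = (139024 - 85/(-463)) + sqrt(148540 + ((272 + 2*237) - (-70)*(51 - 88))) = (139024 - 85*(-1/463)) + sqrt(148540 + ((272 + 474) - (-70)*(-37))) = (139024 + 85/463) + sqrt(148540 + (746 - 1*2590)) = 64368197/463 + sqrt(148540 + (746 - 2590)) = 64368197/463 + sqrt(148540 - 1844) = 64368197/463 + sqrt(146696) = 64368197/463 + 2*sqrt(36674)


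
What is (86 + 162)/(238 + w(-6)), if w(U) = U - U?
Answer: 124/119 ≈ 1.0420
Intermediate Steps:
w(U) = 0
(86 + 162)/(238 + w(-6)) = (86 + 162)/(238 + 0) = 248/238 = 248*(1/238) = 124/119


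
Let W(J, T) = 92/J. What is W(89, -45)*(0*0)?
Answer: 0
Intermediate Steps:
W(89, -45)*(0*0) = (92/89)*(0*0) = (92*(1/89))*0 = (92/89)*0 = 0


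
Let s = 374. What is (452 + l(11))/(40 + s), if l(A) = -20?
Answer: 24/23 ≈ 1.0435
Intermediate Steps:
(452 + l(11))/(40 + s) = (452 - 20)/(40 + 374) = 432/414 = 432*(1/414) = 24/23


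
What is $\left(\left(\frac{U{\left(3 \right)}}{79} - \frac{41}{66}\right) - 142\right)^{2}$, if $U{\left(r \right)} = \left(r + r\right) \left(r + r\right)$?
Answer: $\frac{549453045001}{27185796} \approx 20211.0$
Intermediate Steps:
$U{\left(r \right)} = 4 r^{2}$ ($U{\left(r \right)} = 2 r 2 r = 4 r^{2}$)
$\left(\left(\frac{U{\left(3 \right)}}{79} - \frac{41}{66}\right) - 142\right)^{2} = \left(\left(\frac{4 \cdot 3^{2}}{79} - \frac{41}{66}\right) - 142\right)^{2} = \left(\left(4 \cdot 9 \cdot \frac{1}{79} - \frac{41}{66}\right) - 142\right)^{2} = \left(\left(36 \cdot \frac{1}{79} - \frac{41}{66}\right) - 142\right)^{2} = \left(\left(\frac{36}{79} - \frac{41}{66}\right) - 142\right)^{2} = \left(- \frac{863}{5214} - 142\right)^{2} = \left(- \frac{741251}{5214}\right)^{2} = \frac{549453045001}{27185796}$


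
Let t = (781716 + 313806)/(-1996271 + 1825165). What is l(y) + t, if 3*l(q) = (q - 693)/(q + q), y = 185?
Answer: -325737817/47481915 ≈ -6.8603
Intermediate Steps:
l(q) = (-693 + q)/(6*q) (l(q) = ((q - 693)/(q + q))/3 = ((-693 + q)/((2*q)))/3 = ((-693 + q)*(1/(2*q)))/3 = ((-693 + q)/(2*q))/3 = (-693 + q)/(6*q))
t = -547761/85553 (t = 1095522/(-171106) = 1095522*(-1/171106) = -547761/85553 ≈ -6.4026)
l(y) + t = (1/6)*(-693 + 185)/185 - 547761/85553 = (1/6)*(1/185)*(-508) - 547761/85553 = -254/555 - 547761/85553 = -325737817/47481915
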